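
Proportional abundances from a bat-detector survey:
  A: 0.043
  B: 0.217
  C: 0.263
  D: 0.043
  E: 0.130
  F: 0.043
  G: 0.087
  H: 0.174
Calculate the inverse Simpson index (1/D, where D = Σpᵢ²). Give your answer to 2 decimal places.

5.66

D = 0.043² + 0.217² + 0.263² + 0.043² + 0.13² + 0.043² + 0.087² + 0.174² = 0.001849 + 0.047089 + 0.069169 + 0.001849 + 0.016900 + 0.001849 + 0.007569 + 0.030276 = 0.176550 (working shown to 6 dp, full precision carried).
So 1/D = 5.6641, i.e. 5.66 to 2 decimal places.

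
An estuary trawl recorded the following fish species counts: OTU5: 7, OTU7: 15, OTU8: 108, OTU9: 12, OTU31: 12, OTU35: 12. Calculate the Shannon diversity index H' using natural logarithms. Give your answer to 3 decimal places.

1.200

Total N = 7+15+108+12+12+12 = 166, so the proportions are 0.04217, 0.09036, 0.6506, 0.07229, 0.07229, 0.07229 (working shown to 5 dp, full precision carried).
Each pᵢ ln pᵢ term: 0.04217×(-3.16608)=-0.13351, 0.09036×(-2.40394)=-0.21722, 0.6506×(-0.42986)=-0.27967, 0.07229×(-2.62708)=-0.18991, 0.07229×(-2.62708)=-0.18991, 0.07229×(-2.62708)=-0.18991.
Sum = -1.20013, so H' = 1.200.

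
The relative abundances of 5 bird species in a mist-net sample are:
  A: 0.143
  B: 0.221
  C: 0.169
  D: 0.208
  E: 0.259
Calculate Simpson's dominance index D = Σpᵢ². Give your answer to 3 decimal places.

D = 0.143² + 0.221² + 0.169² + 0.208² + 0.259² = 0.02045 + 0.04884 + 0.02856 + 0.04326 + 0.06708 = 0.20820 (working shown to 5 dp, full precision carried).
To 3 decimal places, D = 0.208.

0.208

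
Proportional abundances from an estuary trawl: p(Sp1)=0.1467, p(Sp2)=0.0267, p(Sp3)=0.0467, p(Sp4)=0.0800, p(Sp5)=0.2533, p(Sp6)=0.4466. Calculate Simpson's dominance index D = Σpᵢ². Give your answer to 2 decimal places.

D = 0.1467² + 0.0267² + 0.0467² + 0.08² + 0.2533² + 0.4466² = 0.0215 + 0.0007 + 0.0022 + 0.0064 + 0.0642 + 0.1995 = 0.2944 (working shown to 4 dp, full precision carried).
To 2 decimal places, D = 0.29.

0.29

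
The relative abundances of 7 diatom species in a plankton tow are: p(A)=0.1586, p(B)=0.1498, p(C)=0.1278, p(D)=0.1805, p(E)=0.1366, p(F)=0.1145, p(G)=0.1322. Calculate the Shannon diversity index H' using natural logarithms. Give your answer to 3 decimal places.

Each pᵢ ln pᵢ term (working shown to 5 dp, full precision carried): 0.1586×(-1.84137)=-0.29204, 0.1498×(-1.89845)=-0.28439, 0.1278×(-2.05729)=-0.26292, 0.1805×(-1.71202)=-0.30902, 0.1366×(-1.99070)=-0.27193, 0.1145×(-2.16718)=-0.24814, 0.1322×(-2.02344)=-0.26750.
Sum = -1.93594, so H' = 1.936.

1.936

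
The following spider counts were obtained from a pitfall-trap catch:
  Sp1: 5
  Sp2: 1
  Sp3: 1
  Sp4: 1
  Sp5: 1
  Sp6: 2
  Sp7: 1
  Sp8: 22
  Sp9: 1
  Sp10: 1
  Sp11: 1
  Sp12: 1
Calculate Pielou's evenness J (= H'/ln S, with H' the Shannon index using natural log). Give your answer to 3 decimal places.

0.644

Total N = 5+1+1+1+1+2+1+22+1+1+1+1 = 38, so the proportions are 0.13158, 0.02632, 0.02632, 0.02632, 0.02632, 0.05263, 0.02632, 0.57895, 0.02632, 0.02632, 0.02632, 0.02632 (working shown to 5 dp, full precision carried).
H' = −Σ pᵢ ln pᵢ = −((-0.26686) + (-0.09573) + (-0.09573) + (-0.09573) + (-0.09573) + (-0.15497) + (-0.09573) + (-0.31642) + (-0.09573) + (-0.09573) + (-0.09573) + (-0.09573)) = 1.59979.
With S = 12 species, ln S = 2.48491, so J = 1.59979/2.48491 = 0.64380, i.e. 0.644 to 3 decimal places.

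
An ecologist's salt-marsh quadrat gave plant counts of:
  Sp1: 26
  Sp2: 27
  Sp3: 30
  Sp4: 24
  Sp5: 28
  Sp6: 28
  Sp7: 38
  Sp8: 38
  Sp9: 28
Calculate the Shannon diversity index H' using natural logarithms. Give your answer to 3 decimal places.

2.185

Total N = 26+27+30+24+28+28+38+38+28 = 267, so the proportions are 0.09738, 0.10112, 0.11236, 0.08989, 0.10487, 0.10487, 0.14232, 0.14232, 0.10487 (working shown to 5 dp, full precision carried).
Each pᵢ ln pᵢ term: 0.09738×(-2.32915)=-0.22681, 0.10112×(-2.29141)=-0.23172, 0.11236×(-2.18605)=-0.24562, 0.08989×(-2.40919)=-0.21656, 0.10487×(-2.25504)=-0.23648, 0.10487×(-2.25504)=-0.23648, 0.14232×(-1.94966)=-0.27748, 0.14232×(-1.94966)=-0.27748, 0.10487×(-2.25504)=-0.23648.
Sum = -2.18512, so H' = 2.185.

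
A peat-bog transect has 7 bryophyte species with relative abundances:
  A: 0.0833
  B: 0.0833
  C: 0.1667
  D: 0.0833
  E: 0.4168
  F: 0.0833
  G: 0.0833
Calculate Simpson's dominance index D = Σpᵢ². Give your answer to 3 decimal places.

0.236

D = 0.0833² + 0.0833² + 0.1667² + 0.0833² + 0.4168² + 0.0833² + 0.0833² = 0.00694 + 0.00694 + 0.02779 + 0.00694 + 0.17372 + 0.00694 + 0.00694 = 0.23621 (working shown to 5 dp, full precision carried).
To 3 decimal places, D = 0.236.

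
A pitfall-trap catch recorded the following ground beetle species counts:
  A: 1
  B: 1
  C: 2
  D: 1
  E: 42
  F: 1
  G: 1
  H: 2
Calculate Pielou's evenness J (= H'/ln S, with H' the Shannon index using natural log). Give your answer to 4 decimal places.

0.3844

Total N = 1+1+2+1+42+1+1+2 = 51, so the proportions are 0.019608, 0.019608, 0.039216, 0.019608, 0.823529, 0.019608, 0.019608, 0.039216 (working shown to 6 dp, full precision carried).
H' = −Σ pᵢ ln pᵢ = −((-0.077095) + (-0.077095) + (-0.127007) + (-0.077095) + (-0.159893) + (-0.077095) + (-0.077095) + (-0.127007)) = 0.799380.
With S = 8 species, ln S = 2.079442, so J = 0.799380/2.079442 = 0.384421, i.e. 0.3844 to 4 decimal places.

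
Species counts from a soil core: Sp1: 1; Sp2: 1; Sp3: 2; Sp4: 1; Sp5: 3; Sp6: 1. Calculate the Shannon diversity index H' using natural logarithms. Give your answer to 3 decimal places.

Total N = 1+1+2+1+3+1 = 9, so the proportions are 0.11111, 0.11111, 0.22222, 0.11111, 0.33333, 0.11111 (working shown to 5 dp, full precision carried).
Each pᵢ ln pᵢ term: 0.11111×(-2.19722)=-0.24414, 0.11111×(-2.19722)=-0.24414, 0.22222×(-1.50408)=-0.33424, 0.11111×(-2.19722)=-0.24414, 0.33333×(-1.09861)=-0.36620, 0.11111×(-2.19722)=-0.24414.
Sum = -1.67699, so H' = 1.677.

1.677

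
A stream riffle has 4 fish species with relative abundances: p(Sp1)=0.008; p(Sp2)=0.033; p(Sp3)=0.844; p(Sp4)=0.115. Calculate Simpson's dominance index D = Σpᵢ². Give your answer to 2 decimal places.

0.73

D = 0.008² + 0.033² + 0.844² + 0.115² = 0.0001 + 0.0011 + 0.7123 + 0.0132 = 0.7267 (working shown to 4 dp, full precision carried).
To 2 decimal places, D = 0.73.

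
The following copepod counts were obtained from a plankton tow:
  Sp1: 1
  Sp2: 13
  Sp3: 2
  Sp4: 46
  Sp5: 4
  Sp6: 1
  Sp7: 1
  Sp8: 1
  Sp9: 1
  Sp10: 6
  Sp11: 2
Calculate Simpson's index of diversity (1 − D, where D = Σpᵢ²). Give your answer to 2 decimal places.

0.61

Total N = 1+13+2+46+4+1+1+1+1+6+2 = 78, so the proportions are 0.0128, 0.1667, 0.0256, 0.5897, 0.0513, 0.0128, 0.0128, 0.0128, 0.0128, 0.0769, 0.0256 (working shown to 4 dp, full precision carried).
D = 0.0128² + 0.1667² + 0.0256² + 0.5897² + 0.0513² + 0.0128² + 0.0128² + 0.0128² + 0.0128² + 0.0769² + 0.0256² = 0.0002 + 0.0278 + 0.0007 + 0.3478 + 0.0026 + 0.0002 + 0.0002 + 0.0002 + 0.0002 + 0.0059 + 0.0007 = 0.3863.
So 1 − D = 0.6137, i.e. 0.61 to 2 decimal places.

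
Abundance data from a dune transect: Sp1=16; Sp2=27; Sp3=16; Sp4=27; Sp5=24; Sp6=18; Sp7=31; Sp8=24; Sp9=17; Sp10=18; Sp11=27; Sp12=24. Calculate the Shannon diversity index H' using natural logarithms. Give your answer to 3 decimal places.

2.460

Total N = 16+27+16+27+24+18+31+24+17+18+27+24 = 269, so the proportions are 0.05948, 0.10037, 0.05948, 0.10037, 0.08922, 0.06691, 0.11524, 0.08922, 0.0632, 0.06691, 0.10037, 0.08922 (working shown to 5 dp, full precision carried).
Each pᵢ ln pᵢ term: 0.05948×(-2.82212)=-0.16786, 0.10037×(-2.29887)=-0.23074, 0.05948×(-2.82212)=-0.16786, 0.10037×(-2.29887)=-0.23074, 0.08922×(-2.41666)=-0.21561, 0.06691×(-2.70434)=-0.18096, 0.11524×(-2.16072)=-0.24901, 0.08922×(-2.41666)=-0.21561, 0.0632×(-2.76150)=-0.17452, 0.06691×(-2.70434)=-0.18096, 0.10037×(-2.29887)=-0.23074, 0.08922×(-2.41666)=-0.21561.
Sum = -2.46022, so H' = 2.460.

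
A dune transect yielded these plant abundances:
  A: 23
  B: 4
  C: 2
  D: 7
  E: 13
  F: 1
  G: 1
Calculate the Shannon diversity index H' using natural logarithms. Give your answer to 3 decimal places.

Total N = 23+4+2+7+13+1+1 = 51, so the proportions are 0.45098, 0.07843, 0.03922, 0.13725, 0.2549, 0.01961, 0.01961 (working shown to 5 dp, full precision carried).
Each pᵢ ln pᵢ term: 0.45098×(-0.79633)=-0.35913, 0.07843×(-2.54553)=-0.19965, 0.03922×(-3.23868)=-0.12701, 0.13725×(-1.98592)=-0.27258, 0.2549×(-1.36688)=-0.34842, 0.01961×(-3.93183)=-0.07709, 0.01961×(-3.93183)=-0.07709.
Sum = -1.46097, so H' = 1.461.

1.461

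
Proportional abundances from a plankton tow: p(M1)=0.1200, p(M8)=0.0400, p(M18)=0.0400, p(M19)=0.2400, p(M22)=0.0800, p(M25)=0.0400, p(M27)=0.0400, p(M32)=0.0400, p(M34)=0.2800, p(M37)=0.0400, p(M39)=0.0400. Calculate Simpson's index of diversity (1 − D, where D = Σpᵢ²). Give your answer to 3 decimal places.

D = 0.12² + 0.04² + 0.04² + 0.24² + 0.08² + 0.04² + 0.04² + 0.04² + 0.28² + 0.04² + 0.04² = 0.01440 + 0.00160 + 0.00160 + 0.05760 + 0.00640 + 0.00160 + 0.00160 + 0.00160 + 0.07840 + 0.00160 + 0.00160 = 0.16800 (working shown to 5 dp, full precision carried).
So 1 − D = 0.83200, i.e. 0.832 to 3 decimal places.

0.832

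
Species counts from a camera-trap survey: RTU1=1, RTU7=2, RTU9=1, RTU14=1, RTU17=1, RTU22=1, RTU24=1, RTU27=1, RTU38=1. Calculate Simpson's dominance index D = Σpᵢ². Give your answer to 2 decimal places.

Total N = 1+2+1+1+1+1+1+1+1 = 10, so the proportions are 0.1, 0.2, 0.1, 0.1, 0.1, 0.1, 0.1, 0.1, 0.1 (working shown to 4 dp, full precision carried).
D = 0.1² + 0.2² + 0.1² + 0.1² + 0.1² + 0.1² + 0.1² + 0.1² + 0.1² = 0.0100 + 0.0400 + 0.0100 + 0.0100 + 0.0100 + 0.0100 + 0.0100 + 0.0100 + 0.0100 = 0.1200.
To 2 decimal places, D = 0.12.

0.12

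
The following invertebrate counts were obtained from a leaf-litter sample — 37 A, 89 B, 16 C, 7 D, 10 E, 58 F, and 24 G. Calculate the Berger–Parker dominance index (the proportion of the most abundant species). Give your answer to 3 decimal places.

Total N = 37+89+16+7+10+58+24 = 241, so the proportions are 0.15353, 0.36929, 0.06639, 0.02905, 0.04149, 0.24066, 0.09959 (working shown to 5 dp, full precision carried).
The largest proportion is 0.36929, i.e. d = 0.369 to 3 decimal places.

0.369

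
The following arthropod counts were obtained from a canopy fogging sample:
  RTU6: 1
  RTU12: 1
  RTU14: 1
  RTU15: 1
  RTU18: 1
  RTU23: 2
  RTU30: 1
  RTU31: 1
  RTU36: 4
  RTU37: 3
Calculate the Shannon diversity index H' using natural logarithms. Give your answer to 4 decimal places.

2.1334

Total N = 1+1+1+1+1+2+1+1+4+3 = 16, so the proportions are 0.0625, 0.0625, 0.0625, 0.0625, 0.0625, 0.125, 0.0625, 0.0625, 0.25, 0.1875 (working shown to 6 dp, full precision carried).
Each pᵢ ln pᵢ term: 0.0625×(-2.772589)=-0.173287, 0.0625×(-2.772589)=-0.173287, 0.0625×(-2.772589)=-0.173287, 0.0625×(-2.772589)=-0.173287, 0.0625×(-2.772589)=-0.173287, 0.125×(-2.079442)=-0.259930, 0.0625×(-2.772589)=-0.173287, 0.0625×(-2.772589)=-0.173287, 0.25×(-1.386294)=-0.346574, 0.1875×(-1.673976)=-0.313871.
Sum = -2.133382, so H' = 2.1334.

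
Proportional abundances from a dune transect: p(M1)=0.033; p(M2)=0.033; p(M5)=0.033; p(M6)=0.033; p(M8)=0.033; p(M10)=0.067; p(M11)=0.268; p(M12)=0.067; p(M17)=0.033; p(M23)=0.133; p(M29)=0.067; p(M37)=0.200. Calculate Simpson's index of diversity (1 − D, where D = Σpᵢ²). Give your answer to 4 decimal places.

D = 0.033² + 0.033² + 0.033² + 0.033² + 0.033² + 0.067² + 0.268² + 0.067² + 0.033² + 0.133² + 0.067² + 0.2² = 0.001089 + 0.001089 + 0.001089 + 0.001089 + 0.001089 + 0.004489 + 0.071824 + 0.004489 + 0.001089 + 0.017689 + 0.004489 + 0.040000 = 0.149514 (working shown to 6 dp, full precision carried).
So 1 − D = 0.850486, i.e. 0.8505 to 4 decimal places.

0.8505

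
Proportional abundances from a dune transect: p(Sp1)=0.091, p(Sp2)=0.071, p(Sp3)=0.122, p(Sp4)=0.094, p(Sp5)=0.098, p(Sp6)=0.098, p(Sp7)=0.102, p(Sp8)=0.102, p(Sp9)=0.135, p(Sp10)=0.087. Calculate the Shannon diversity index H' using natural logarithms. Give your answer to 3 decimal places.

2.289

Each pᵢ ln pᵢ term (working shown to 5 dp, full precision carried): 0.091×(-2.39690)=-0.21812, 0.071×(-2.64508)=-0.18780, 0.122×(-2.10373)=-0.25666, 0.094×(-2.36446)=-0.22226, 0.098×(-2.32279)=-0.22763, 0.098×(-2.32279)=-0.22763, 0.102×(-2.28278)=-0.23284, 0.102×(-2.28278)=-0.23284, 0.135×(-2.00248)=-0.27033, 0.087×(-2.44185)=-0.21244.
Sum = -2.28856, so H' = 2.289.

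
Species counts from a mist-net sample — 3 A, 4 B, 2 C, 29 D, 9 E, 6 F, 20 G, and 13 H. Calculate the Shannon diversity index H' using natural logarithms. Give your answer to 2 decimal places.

Total N = 3+4+2+29+9+6+20+13 = 86, so the proportions are 0.0349, 0.0465, 0.0233, 0.3372, 0.1047, 0.0698, 0.2326, 0.1512 (working shown to 4 dp, full precision carried).
Each pᵢ ln pᵢ term: 0.0349×(-3.3557)=-0.1171, 0.0465×(-3.0681)=-0.1427, 0.0233×(-3.7612)=-0.0875, 0.3372×(-1.0871)=-0.3666, 0.1047×(-2.2571)=-0.2362, 0.0698×(-2.6626)=-0.1858, 0.2326×(-1.4586)=-0.3392, 0.1512×(-1.8894)=-0.2856.
Sum = -1.7606, so H' = 1.76.

1.76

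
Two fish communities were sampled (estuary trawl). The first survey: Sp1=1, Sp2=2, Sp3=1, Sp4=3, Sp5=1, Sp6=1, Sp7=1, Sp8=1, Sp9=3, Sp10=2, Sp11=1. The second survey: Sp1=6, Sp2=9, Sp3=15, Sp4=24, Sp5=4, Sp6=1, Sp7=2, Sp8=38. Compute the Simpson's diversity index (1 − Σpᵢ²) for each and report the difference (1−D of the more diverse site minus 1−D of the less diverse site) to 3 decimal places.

The first survey: N=17, proportions 0.05882, 0.11765, 0.05882, 0.17647, 0.05882, 0.05882, 0.05882, 0.05882, 0.17647, 0.11765, 0.05882, giving 1−D = 0.88581 (working shown to 5 dp, full precision carried).
The second survey: N=99, proportions 0.06061, 0.09091, 0.15152, 0.24242, 0.0404, 0.0101, 0.0202, 0.38384, giving 1−D = 0.75686.
Difference = |0.88581 − 0.75686| = 0.12895, i.e. 0.129 to 3 decimal places.

0.129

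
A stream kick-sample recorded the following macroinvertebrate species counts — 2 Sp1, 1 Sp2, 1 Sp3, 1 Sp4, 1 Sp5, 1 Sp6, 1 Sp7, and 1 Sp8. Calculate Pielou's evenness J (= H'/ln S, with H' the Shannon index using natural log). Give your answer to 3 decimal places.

Total N = 2+1+1+1+1+1+1+1 = 9, so the proportions are 0.22222, 0.11111, 0.11111, 0.11111, 0.11111, 0.11111, 0.11111, 0.11111 (working shown to 5 dp, full precision carried).
H' = −Σ pᵢ ln pᵢ = −((-0.33424) + (-0.24414) + (-0.24414) + (-0.24414) + (-0.24414) + (-0.24414) + (-0.24414) + (-0.24414)) = 2.04319.
With S = 8 species, ln S = 2.07944, so J = 2.04319/2.07944 = 0.98257, i.e. 0.983 to 3 decimal places.

0.983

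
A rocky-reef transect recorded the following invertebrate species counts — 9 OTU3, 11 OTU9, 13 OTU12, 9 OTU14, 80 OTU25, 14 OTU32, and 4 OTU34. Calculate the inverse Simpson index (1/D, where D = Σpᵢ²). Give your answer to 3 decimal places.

2.775

Total N = 9+11+13+9+80+14+4 = 140, so the proportions are 0.064286, 0.078571, 0.092857, 0.064286, 0.571429, 0.1, 0.028571 (working shown to 6 dp, full precision carried).
D = 0.064286² + 0.078571² + 0.092857² + 0.064286² + 0.571429² + 0.1² + 0.028571² = 0.004133 + 0.006173 + 0.008622 + 0.004133 + 0.326531 + 0.010000 + 0.000816 = 0.360408.
So 1/D = 2.77463, i.e. 2.775 to 3 decimal places.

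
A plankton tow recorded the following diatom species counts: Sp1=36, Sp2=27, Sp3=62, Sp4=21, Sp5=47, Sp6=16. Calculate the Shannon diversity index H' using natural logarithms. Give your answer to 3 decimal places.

1.691

Total N = 36+27+62+21+47+16 = 209, so the proportions are 0.17225, 0.12919, 0.29665, 0.10048, 0.22488, 0.07656 (working shown to 5 dp, full precision carried).
Each pᵢ ln pᵢ term: 0.17225×(-1.75882)=-0.30295, 0.12919×(-2.04650)=-0.26438, 0.29665×(-1.21520)=-0.36049, 0.10048×(-2.29781)=-0.23088, 0.22488×(-1.49219)=-0.33556, 0.07656×(-2.56975)=-0.19673.
Sum = -1.69099, so H' = 1.691.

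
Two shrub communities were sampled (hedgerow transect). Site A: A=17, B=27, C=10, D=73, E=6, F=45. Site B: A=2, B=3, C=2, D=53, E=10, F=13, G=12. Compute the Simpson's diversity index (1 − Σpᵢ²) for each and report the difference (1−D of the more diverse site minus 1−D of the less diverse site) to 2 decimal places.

Site A: N=178, proportions 0.0955, 0.1517, 0.0562, 0.4101, 0.0337, 0.2528, giving 1−D = 0.7315 (working shown to 4 dp, full precision carried).
Site B: N=95, proportions 0.0211, 0.0316, 0.0211, 0.5579, 0.1053, 0.1368, 0.1263, giving 1−D = 0.6411.
Difference = |0.7315 − 0.6411| = 0.0904, i.e. 0.09 to 2 decimal places.

0.09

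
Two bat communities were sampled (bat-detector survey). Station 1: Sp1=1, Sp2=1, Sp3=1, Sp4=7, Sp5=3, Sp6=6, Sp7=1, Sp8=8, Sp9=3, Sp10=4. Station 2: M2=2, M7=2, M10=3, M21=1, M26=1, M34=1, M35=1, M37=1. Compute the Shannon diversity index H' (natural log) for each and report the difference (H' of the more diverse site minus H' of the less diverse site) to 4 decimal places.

Station 1: N=35, proportions 0.02857143, 0.02857143, 0.02857143, 0.2, 0.08571429, 0.17142857, 0.02857143, 0.22857143, 0.08571429, 0.11428571, giving H' = 2.03693917 (working shown to 8 dp, full precision carried).
Station 2: N=12, proportions 0.16666667, 0.16666667, 0.25, 0.08333333, 0.08333333, 0.08333333, 0.08333333, 0.08333333, giving H' = 1.97920452.
Difference = |2.03693917 − 1.97920452| = 0.05773465, i.e. 0.0577 to 4 decimal places.

0.0577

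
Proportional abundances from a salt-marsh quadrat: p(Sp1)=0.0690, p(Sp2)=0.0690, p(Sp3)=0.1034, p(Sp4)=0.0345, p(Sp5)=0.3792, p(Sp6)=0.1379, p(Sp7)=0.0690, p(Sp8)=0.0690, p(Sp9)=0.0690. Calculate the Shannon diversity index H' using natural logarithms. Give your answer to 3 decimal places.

Each pᵢ ln pᵢ term (working shown to 5 dp, full precision carried): 0.069×(-2.67365)=-0.18448, 0.069×(-2.67365)=-0.18448, 0.1034×(-2.26915)=-0.23463, 0.0345×(-3.36680)=-0.11615, 0.3792×(-0.96969)=-0.36771, 0.1379×(-1.98123)=-0.27321, 0.069×(-2.67365)=-0.18448, 0.069×(-2.67365)=-0.18448, 0.069×(-2.67365)=-0.18448.
Sum = -1.91411, so H' = 1.914.

1.914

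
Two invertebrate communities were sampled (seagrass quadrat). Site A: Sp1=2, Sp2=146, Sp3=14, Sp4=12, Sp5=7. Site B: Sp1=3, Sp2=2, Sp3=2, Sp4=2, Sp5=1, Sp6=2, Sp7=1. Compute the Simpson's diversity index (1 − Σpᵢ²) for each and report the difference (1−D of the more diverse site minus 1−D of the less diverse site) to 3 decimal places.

0.503

Site A: N=181, proportions 0.01104972, 0.80662983, 0.07734807, 0.06629834, 0.03867403, giving 1−D = 0.33735234 (working shown to 8 dp, full precision carried).
Site B: N=13, proportions 0.23076923, 0.15384615, 0.15384615, 0.15384615, 0.07692308, 0.15384615, 0.07692308, giving 1−D = 0.84023669.
Difference = |0.33735234 − 0.84023669| = 0.50288435, i.e. 0.503 to 3 decimal places.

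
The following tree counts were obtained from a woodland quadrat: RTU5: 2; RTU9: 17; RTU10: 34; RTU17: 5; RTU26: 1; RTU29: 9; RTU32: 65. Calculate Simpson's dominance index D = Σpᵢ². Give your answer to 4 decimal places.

0.3268

Total N = 2+17+34+5+1+9+65 = 133, so the proportions are 0.015038, 0.12782, 0.255639, 0.037594, 0.007519, 0.067669, 0.488722 (working shown to 6 dp, full precision carried).
D = 0.015038² + 0.12782² + 0.255639² + 0.037594² + 0.007519² + 0.067669² + 0.488722² = 0.000226 + 0.016338 + 0.065351 + 0.001413 + 0.000057 + 0.004579 + 0.238849 = 0.326813.
To 4 decimal places, D = 0.3268.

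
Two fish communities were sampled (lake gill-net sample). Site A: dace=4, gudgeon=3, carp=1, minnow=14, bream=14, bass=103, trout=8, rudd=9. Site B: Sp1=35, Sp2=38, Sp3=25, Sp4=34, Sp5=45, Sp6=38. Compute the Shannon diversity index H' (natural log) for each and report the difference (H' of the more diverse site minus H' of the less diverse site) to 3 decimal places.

Site A: N=156, proportions 0.02564, 0.01923, 0.00641, 0.08974, 0.08974, 0.66026, 0.05128, 0.05769, giving H' = 1.22600 (working shown to 5 dp, full precision carried).
Site B: N=215, proportions 0.16279, 0.17674, 0.11628, 0.15814, 0.2093, 0.17674, giving H' = 1.77733.
Difference = |1.22600 − 1.77733| = 0.55133, i.e. 0.551 to 3 decimal places.

0.551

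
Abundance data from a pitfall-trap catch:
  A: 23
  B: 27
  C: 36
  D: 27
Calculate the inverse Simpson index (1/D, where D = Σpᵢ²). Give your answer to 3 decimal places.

Total N = 23+27+36+27 = 113, so the proportions are 0.2035398, 0.2389381, 0.3185841, 0.2389381 (working shown to 7 dp, full precision carried).
D = 0.2035398² + 0.2389381² + 0.3185841² + 0.2389381² = 0.0414285 + 0.0570914 + 0.1014958 + 0.0570914 = 0.2571071.
So 1/D = 3.88943, i.e. 3.889 to 3 decimal places.

3.889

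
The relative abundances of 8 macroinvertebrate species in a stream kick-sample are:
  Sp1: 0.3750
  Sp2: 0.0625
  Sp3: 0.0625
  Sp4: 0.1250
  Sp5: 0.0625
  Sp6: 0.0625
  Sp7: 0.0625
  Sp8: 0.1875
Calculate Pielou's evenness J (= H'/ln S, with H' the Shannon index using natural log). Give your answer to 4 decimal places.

0.8695

H' = −Σ pᵢ ln pᵢ = −((-0.367811) + (-0.173287) + (-0.173287) + (-0.259930) + (-0.173287) + (-0.173287) + (-0.173287) + (-0.313871)) = 1.808046 (working shown to 6 dp, full precision carried).
With S = 8 species, ln S = 2.079442, so J = 1.808046/2.079442 = 0.869486, i.e. 0.8695 to 4 decimal places.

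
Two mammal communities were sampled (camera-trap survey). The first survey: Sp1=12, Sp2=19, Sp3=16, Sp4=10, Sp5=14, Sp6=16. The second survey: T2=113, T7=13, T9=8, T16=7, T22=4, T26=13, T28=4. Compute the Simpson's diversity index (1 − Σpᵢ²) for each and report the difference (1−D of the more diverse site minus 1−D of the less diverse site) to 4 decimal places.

The first survey: N=87, proportions 0.137931, 0.218391, 0.183908, 0.114943, 0.16092, 0.183908, giving 1−D = 0.826529 (working shown to 6 dp, full precision carried).
The second survey: N=162, proportions 0.697531, 0.080247, 0.049383, 0.04321, 0.024691, 0.080247, 0.024691, giving 1−D = 0.495046.
Difference = |0.826529 − 0.495046| = 0.331483, i.e. 0.3315 to 4 decimal places.

0.3315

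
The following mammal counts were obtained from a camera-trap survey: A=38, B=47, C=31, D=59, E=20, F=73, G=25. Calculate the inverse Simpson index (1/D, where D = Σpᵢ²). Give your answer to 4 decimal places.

5.9415

Total N = 38+47+31+59+20+73+25 = 293, so the proportions are 0.12969283, 0.16040956, 0.10580205, 0.20136519, 0.06825939, 0.24914676, 0.08532423 (working shown to 8 dp, full precision carried).
D = 0.12969283² + 0.16040956² + 0.10580205² + 0.20136519² + 0.06825939² + 0.24914676² + 0.08532423² = 0.01682023 + 0.02573123 + 0.01119407 + 0.04054794 + 0.00465934 + 0.06207411 + 0.00728022 = 0.16830714.
So 1/D = 5.941518, i.e. 5.9415 to 4 decimal places.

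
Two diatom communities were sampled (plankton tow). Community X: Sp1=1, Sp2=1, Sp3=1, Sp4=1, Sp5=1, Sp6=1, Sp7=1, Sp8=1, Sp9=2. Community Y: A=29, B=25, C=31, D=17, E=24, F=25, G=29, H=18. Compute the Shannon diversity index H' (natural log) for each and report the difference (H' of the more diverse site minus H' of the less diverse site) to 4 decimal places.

0.1038

Community X: N=10, proportions 0.1, 0.1, 0.1, 0.1, 0.1, 0.1, 0.1, 0.1, 0.2, giving H' = 2.163956 (working shown to 6 dp, full precision carried).
Community Y: N=198, proportions 0.146465, 0.126263, 0.156566, 0.085859, 0.121212, 0.126263, 0.146465, 0.090909, giving H' = 2.060160.
Difference = |2.163956 − 2.060160| = 0.103796, i.e. 0.1038 to 4 decimal places.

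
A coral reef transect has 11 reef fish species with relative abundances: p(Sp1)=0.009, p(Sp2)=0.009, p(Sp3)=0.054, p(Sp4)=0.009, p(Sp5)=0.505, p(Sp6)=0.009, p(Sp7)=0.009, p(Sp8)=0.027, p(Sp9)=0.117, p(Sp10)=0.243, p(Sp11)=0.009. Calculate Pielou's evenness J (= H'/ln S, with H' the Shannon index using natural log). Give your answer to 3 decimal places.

0.604

H' = −Σ pᵢ ln pᵢ = −((-0.04239) + (-0.04239) + (-0.15761) + (-0.04239) + (-0.34501) + (-0.04239) + (-0.04239) + (-0.09752) + (-0.25103) + (-0.34377) + (-0.04239)) = 1.44932 (working shown to 5 dp, full precision carried).
With S = 11 species, ln S = 2.39790, so J = 1.44932/2.39790 = 0.60441, i.e. 0.604 to 3 decimal places.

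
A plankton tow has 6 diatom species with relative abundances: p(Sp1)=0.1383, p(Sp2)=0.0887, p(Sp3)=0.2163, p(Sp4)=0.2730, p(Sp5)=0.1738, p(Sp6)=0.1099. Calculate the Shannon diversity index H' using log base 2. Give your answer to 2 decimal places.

Each pᵢ log₂ pᵢ term (working shown to 4 dp, full precision carried): 0.1383×(-2.8541)=-0.3947, 0.0887×(-3.4949)=-0.3100, 0.2163×(-2.2089)=-0.4778, 0.273×(-1.8730)=-0.5113, 0.1738×(-2.5245)=-0.4388, 0.1099×(-3.1857)=-0.3501.
Sum = -2.4827, so H' = 2.48.

2.48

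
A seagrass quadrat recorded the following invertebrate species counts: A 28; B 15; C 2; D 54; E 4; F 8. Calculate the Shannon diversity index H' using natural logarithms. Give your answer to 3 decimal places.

1.350

Total N = 28+15+2+54+4+8 = 111, so the proportions are 0.25225, 0.13514, 0.01802, 0.48649, 0.03604, 0.07207 (working shown to 5 dp, full precision carried).
Each pᵢ ln pᵢ term: 0.25225×(-1.37733)=-0.34743, 0.13514×(-2.00148)=-0.27047, 0.01802×(-4.01638)=-0.07237, 0.48649×(-0.72055)=-0.35054, 0.03604×(-3.32324)=-0.11976, 0.07207×(-2.63009)=-0.18956.
Sum = -1.35012, so H' = 1.350.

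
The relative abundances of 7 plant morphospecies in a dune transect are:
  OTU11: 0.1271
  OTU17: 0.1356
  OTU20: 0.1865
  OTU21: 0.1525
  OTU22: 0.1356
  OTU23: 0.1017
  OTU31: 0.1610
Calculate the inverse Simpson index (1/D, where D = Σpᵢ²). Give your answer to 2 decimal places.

D = 0.1271² + 0.1356² + 0.1865² + 0.1525² + 0.1356² + 0.1017² + 0.161² = 0.016154 + 0.018387 + 0.034782 + 0.023256 + 0.018387 + 0.010343 + 0.025921 = 0.147232 (working shown to 6 dp, full precision carried).
So 1/D = 6.7920, i.e. 6.79 to 2 decimal places.

6.79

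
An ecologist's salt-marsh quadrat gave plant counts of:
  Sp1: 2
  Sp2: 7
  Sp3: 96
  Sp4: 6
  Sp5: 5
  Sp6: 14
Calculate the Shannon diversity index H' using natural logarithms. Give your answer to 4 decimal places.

Total N = 2+7+96+6+5+14 = 130, so the proportions are 0.015385, 0.053846, 0.738462, 0.046154, 0.038462, 0.107692 (working shown to 6 dp, full precision carried).
Each pᵢ ln pᵢ term: 0.015385×(-4.174387)=-0.064221, 0.053846×(-2.921624)=-0.157318, 0.738462×(-0.303186)=-0.223891, 0.046154×(-3.075775)=-0.141959, 0.038462×(-3.258097)=-0.125311, 0.107692×(-2.228477)=-0.239990.
Sum = -0.952691, so H' = 0.9527.

0.9527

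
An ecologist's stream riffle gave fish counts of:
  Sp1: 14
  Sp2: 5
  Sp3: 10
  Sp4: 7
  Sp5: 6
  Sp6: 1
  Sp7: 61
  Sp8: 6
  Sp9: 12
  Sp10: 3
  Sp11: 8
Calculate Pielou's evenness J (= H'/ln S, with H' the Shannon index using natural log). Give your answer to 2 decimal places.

0.77

Total N = 14+5+10+7+6+1+61+6+12+3+8 = 133, so the proportions are 0.1053, 0.0376, 0.0752, 0.0526, 0.0451, 0.0075, 0.4586, 0.0451, 0.0902, 0.0226, 0.0602 (working shown to 4 dp, full precision carried).
H' = −Σ pᵢ ln pᵢ = −((-0.2370) + (-0.1233) + (-0.1946) + (-0.1550) + (-0.1398) + (-0.0368) + (-0.3575) + (-0.1398) + (-0.2170) + (-0.0855) + (-0.1691)) = 1.8553.
With S = 11 species, ln S = 2.3979, so J = 1.8553/2.3979 = 0.7737, i.e. 0.77 to 2 decimal places.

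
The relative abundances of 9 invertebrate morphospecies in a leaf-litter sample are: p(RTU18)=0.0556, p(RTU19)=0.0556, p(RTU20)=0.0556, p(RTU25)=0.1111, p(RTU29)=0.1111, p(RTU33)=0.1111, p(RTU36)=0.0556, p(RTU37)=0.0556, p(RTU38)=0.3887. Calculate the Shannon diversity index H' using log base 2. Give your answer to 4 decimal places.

2.7454

Each pᵢ log₂ pᵢ term (working shown to 6 dp, full precision carried): 0.0556×(-4.168771)=-0.231784, 0.0556×(-4.168771)=-0.231784, 0.0556×(-4.168771)=-0.231784, 0.1111×(-3.170069)=-0.352195, 0.1111×(-3.170069)=-0.352195, 0.1111×(-3.170069)=-0.352195, 0.0556×(-4.168771)=-0.231784, 0.0556×(-4.168771)=-0.231784, 0.3887×(-1.363271)=-0.529903.
Sum = -2.745406, so H' = 2.7454.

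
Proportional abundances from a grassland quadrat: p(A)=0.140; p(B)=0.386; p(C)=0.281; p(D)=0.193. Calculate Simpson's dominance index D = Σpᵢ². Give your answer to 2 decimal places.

0.28

D = 0.14² + 0.386² + 0.281² + 0.193² = 0.0196 + 0.1490 + 0.0790 + 0.0372 = 0.2848 (working shown to 4 dp, full precision carried).
To 2 decimal places, D = 0.28.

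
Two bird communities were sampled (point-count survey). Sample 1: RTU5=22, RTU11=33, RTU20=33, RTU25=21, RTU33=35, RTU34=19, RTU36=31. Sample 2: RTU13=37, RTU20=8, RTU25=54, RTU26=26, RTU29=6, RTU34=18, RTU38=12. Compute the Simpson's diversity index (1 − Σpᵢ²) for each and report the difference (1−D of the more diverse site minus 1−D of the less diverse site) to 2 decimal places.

Sample 1: N=194, proportions 0.1134, 0.1701, 0.1701, 0.1082, 0.1804, 0.0979, 0.1598, giving 1−D = 0.8499 (working shown to 4 dp, full precision carried).
Sample 2: N=161, proportions 0.2298, 0.0497, 0.3354, 0.1615, 0.0373, 0.1118, 0.0745, giving 1−D = 0.7867.
Difference = |0.8499 − 0.7867| = 0.0632, i.e. 0.06 to 2 decimal places.

0.06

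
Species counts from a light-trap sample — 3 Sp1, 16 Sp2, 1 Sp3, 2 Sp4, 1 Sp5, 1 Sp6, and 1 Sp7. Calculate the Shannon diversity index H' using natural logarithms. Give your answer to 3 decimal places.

Total N = 3+16+1+2+1+1+1 = 25, so the proportions are 0.12, 0.64, 0.04, 0.08, 0.04, 0.04, 0.04 (working shown to 5 dp, full precision carried).
Each pᵢ ln pᵢ term: 0.12×(-2.12026)=-0.25443, 0.64×(-0.44629)=-0.28562, 0.04×(-3.21888)=-0.12876, 0.08×(-2.52573)=-0.20206, 0.04×(-3.21888)=-0.12876, 0.04×(-3.21888)=-0.12876, 0.04×(-3.21888)=-0.12876.
Sum = -1.25713, so H' = 1.257.

1.257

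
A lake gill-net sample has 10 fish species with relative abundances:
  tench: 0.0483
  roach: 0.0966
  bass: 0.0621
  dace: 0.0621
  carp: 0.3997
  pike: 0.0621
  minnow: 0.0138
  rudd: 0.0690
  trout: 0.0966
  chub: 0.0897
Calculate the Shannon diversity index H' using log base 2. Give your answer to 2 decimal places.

Each pᵢ log₂ pᵢ term (working shown to 4 dp, full precision carried): 0.0483×(-4.3718)=-0.2112, 0.0966×(-3.3718)=-0.3257, 0.0621×(-4.0093)=-0.2490, 0.0621×(-4.0093)=-0.2490, 0.3997×(-1.3230)=-0.5288, 0.0621×(-4.0093)=-0.2490, 0.0138×(-6.1792)=-0.0853, 0.069×(-3.8573)=-0.2662, 0.0966×(-3.3718)=-0.3257, 0.0897×(-3.4787)=-0.3120.
Sum = -2.8018, so H' = 2.80.

2.80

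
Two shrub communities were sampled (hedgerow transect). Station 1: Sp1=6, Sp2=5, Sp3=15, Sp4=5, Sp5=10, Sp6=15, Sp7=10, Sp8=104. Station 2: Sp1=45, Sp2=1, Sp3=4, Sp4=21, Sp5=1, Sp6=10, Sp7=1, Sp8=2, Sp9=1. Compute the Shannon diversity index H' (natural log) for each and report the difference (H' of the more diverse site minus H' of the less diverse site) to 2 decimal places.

Station 1: N=170, proportions 0.0353, 0.0294, 0.0882, 0.0294, 0.0588, 0.0882, 0.0588, 0.6118, giving H' = 1.3878 (working shown to 4 dp, full precision carried).
Station 2: N=86, proportions 0.5233, 0.0116, 0.0465, 0.2442, 0.0116, 0.1163, 0.0116, 0.0233, 0.0116, giving H' = 1.3707.
Difference = |1.3878 − 1.3707| = 0.0171, i.e. 0.02 to 2 decimal places.

0.02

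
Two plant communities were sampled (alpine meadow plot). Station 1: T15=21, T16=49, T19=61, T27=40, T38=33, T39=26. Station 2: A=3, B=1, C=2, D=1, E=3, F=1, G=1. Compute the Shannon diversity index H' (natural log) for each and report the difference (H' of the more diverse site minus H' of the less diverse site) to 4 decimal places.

0.0909

Station 1: N=230, proportions 0.091304, 0.213043, 0.265217, 0.173913, 0.143478, 0.113043, giving H' = 1.729175 (working shown to 6 dp, full precision carried).
Station 2: N=12, proportions 0.25, 0.083333, 0.166667, 0.083333, 0.25, 0.083333, 0.083333, giving H' = 1.820076.
Difference = |1.729175 − 1.820076| = 0.090901, i.e. 0.0909 to 4 decimal places.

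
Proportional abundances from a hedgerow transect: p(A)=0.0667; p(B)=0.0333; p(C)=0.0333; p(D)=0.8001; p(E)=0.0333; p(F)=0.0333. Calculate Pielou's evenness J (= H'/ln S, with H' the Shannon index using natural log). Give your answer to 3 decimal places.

0.453

H' = −Σ pᵢ ln pᵢ = −((-0.18059) + (-0.11329) + (-0.11329) + (-0.17844) + (-0.11329) + (-0.11329)) = 0.81220 (working shown to 5 dp, full precision carried).
With S = 6 species, ln S = 1.79176, so J = 0.81220/1.79176 = 0.45330, i.e. 0.453 to 3 decimal places.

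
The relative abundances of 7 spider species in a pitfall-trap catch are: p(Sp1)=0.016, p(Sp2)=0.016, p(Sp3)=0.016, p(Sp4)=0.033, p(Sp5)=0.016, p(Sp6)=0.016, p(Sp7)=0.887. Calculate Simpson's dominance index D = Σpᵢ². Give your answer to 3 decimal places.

0.789

D = 0.016² + 0.016² + 0.016² + 0.033² + 0.016² + 0.016² + 0.887² = 0.00026 + 0.00026 + 0.00026 + 0.00109 + 0.00026 + 0.00026 + 0.78677 = 0.78914 (working shown to 5 dp, full precision carried).
To 3 decimal places, D = 0.789.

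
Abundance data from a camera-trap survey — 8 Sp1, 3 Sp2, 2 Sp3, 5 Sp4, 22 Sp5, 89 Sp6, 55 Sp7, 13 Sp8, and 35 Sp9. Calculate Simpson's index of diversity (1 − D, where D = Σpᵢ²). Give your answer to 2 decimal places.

0.76

Total N = 8+3+2+5+22+89+55+13+35 = 232, so the proportions are 0.0345, 0.0129, 0.0086, 0.0216, 0.0948, 0.3836, 0.2371, 0.056, 0.1509 (working shown to 4 dp, full precision carried).
D = 0.0345² + 0.0129² + 0.0086² + 0.0216² + 0.0948² + 0.3836² + 0.2371² + 0.056² + 0.1509² = 0.0012 + 0.0002 + 0.0001 + 0.0005 + 0.0090 + 0.1472 + 0.0562 + 0.0031 + 0.0228 = 0.2402.
So 1 − D = 0.7598, i.e. 0.76 to 2 decimal places.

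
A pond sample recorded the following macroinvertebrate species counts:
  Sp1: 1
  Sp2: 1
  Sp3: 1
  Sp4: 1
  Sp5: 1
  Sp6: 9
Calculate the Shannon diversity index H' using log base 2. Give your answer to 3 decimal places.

1.770

Total N = 1+1+1+1+1+9 = 14, so the proportions are 0.07143, 0.07143, 0.07143, 0.07143, 0.07143, 0.64286 (working shown to 5 dp, full precision carried).
Each pᵢ log₂ pᵢ term: 0.07143×(-3.80735)=-0.27195, 0.07143×(-3.80735)=-0.27195, 0.07143×(-3.80735)=-0.27195, 0.07143×(-3.80735)=-0.27195, 0.07143×(-3.80735)=-0.27195, 0.64286×(-0.63743)=-0.40978.
Sum = -1.76955, so H' = 1.770.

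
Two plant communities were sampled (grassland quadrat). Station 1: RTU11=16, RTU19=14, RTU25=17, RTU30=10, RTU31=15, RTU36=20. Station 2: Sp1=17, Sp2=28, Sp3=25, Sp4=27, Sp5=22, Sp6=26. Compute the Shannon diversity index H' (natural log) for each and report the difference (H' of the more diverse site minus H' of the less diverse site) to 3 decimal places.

Station 1: N=92, proportions 0.17391, 0.15217, 0.18478, 0.1087, 0.16304, 0.21739, giving H' = 1.77142 (working shown to 5 dp, full precision carried).
Station 2: N=145, proportions 0.11724, 0.1931, 0.17241, 0.18621, 0.15172, 0.17931, giving H' = 1.77922.
Difference = |1.77142 − 1.77922| = 0.00780, i.e. 0.008 to 3 decimal places.

0.008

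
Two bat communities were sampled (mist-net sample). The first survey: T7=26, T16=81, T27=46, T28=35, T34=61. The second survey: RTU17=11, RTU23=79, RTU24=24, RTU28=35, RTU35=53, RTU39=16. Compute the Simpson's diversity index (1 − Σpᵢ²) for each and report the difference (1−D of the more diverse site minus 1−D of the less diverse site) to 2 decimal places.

The first survey: N=249, proportions 0.10442, 0.3253, 0.18474, 0.14056, 0.24498, giving 1−D = 0.76937 (working shown to 5 dp, full precision carried).
The second survey: N=218, proportions 0.05046, 0.36239, 0.11009, 0.16055, 0.24312, 0.07339, giving 1−D = 0.76374.
Difference = |0.76937 − 0.76374| = 0.00563, i.e. 0.01 to 2 decimal places.

0.01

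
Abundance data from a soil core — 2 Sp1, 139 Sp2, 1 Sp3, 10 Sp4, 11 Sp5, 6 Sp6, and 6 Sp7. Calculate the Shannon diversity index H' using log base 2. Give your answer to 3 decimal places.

Total N = 2+139+1+10+11+6+6 = 175, so the proportions are 0.01143, 0.79429, 0.00571, 0.05714, 0.06286, 0.03429, 0.03429 (working shown to 5 dp, full precision carried).
Each pᵢ log₂ pᵢ term: 0.01143×(-6.45121)=-0.07373, 0.79429×(-0.33227)=-0.26392, 0.00571×(-7.45121)=-0.04258, 0.05714×(-4.12928)=-0.23596, 0.06286×(-3.99178)=-0.25091, 0.03429×(-4.86625)=-0.16684, 0.03429×(-4.86625)=-0.16684.
Sum = -1.20078, so H' = 1.201.

1.201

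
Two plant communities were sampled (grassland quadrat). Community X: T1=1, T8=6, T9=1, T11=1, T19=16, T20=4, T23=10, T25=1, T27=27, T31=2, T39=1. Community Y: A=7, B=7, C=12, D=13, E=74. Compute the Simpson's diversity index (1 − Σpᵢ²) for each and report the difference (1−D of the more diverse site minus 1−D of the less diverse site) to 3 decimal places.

0.227

Community X: N=70, proportions 0.01429, 0.08571, 0.01429, 0.01429, 0.22857, 0.05714, 0.14286, 0.01429, 0.38571, 0.02857, 0.01429, giving 1−D = 0.76612 (working shown to 5 dp, full precision carried).
Community Y: N=113, proportions 0.06195, 0.06195, 0.10619, 0.11504, 0.65487, giving 1−D = 0.53896.
Difference = |0.76612 − 0.53896| = 0.22716, i.e. 0.227 to 3 decimal places.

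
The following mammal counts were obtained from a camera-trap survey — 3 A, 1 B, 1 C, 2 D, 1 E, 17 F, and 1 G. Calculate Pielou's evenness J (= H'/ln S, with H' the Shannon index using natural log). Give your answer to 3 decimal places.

0.630

Total N = 3+1+1+2+1+17+1 = 26, so the proportions are 0.11538, 0.03846, 0.03846, 0.07692, 0.03846, 0.65385, 0.03846 (working shown to 5 dp, full precision carried).
H' = −Σ pᵢ ln pᵢ = −((-0.24917) + (-0.12531) + (-0.12531) + (-0.19730) + (-0.12531) + (-0.27781) + (-0.12531)) = 1.22553.
With S = 7 species, ln S = 1.94591, so J = 1.22553/1.94591 = 0.62980, i.e. 0.630 to 3 decimal places.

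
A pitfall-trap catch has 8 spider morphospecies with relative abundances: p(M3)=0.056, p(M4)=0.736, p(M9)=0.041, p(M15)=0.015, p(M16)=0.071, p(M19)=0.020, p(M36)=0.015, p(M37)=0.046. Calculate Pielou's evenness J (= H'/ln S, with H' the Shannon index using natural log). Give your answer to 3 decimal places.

H' = −Σ pᵢ ln pᵢ = −((-0.16141) + (-0.22560) + (-0.13096) + (-0.06300) + (-0.18780) + (-0.07824) + (-0.06300) + (-0.14164)) = 1.05165 (working shown to 5 dp, full precision carried).
With S = 8 species, ln S = 2.07944, so J = 1.05165/2.07944 = 0.50574, i.e. 0.506 to 3 decimal places.

0.506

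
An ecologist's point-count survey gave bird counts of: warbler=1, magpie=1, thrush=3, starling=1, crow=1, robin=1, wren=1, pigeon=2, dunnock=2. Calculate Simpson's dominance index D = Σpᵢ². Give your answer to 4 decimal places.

Total N = 1+1+3+1+1+1+1+2+2 = 13, so the proportions are 0.076923, 0.076923, 0.230769, 0.076923, 0.076923, 0.076923, 0.076923, 0.153846, 0.153846 (working shown to 6 dp, full precision carried).
D = 0.076923² + 0.076923² + 0.230769² + 0.076923² + 0.076923² + 0.076923² + 0.076923² + 0.153846² + 0.153846² = 0.005917 + 0.005917 + 0.053254 + 0.005917 + 0.005917 + 0.005917 + 0.005917 + 0.023669 + 0.023669 = 0.136095.
To 4 decimal places, D = 0.1361.

0.1361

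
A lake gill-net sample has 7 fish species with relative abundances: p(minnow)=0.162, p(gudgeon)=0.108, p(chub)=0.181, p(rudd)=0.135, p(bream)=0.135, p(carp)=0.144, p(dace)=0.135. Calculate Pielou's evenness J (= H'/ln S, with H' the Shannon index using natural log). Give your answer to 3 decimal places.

0.994

H' = −Σ pᵢ ln pᵢ = −((-0.29487) + (-0.24037) + (-0.30938) + (-0.27033) + (-0.27033) + (-0.27906) + (-0.27033)) = 1.93468 (working shown to 5 dp, full precision carried).
With S = 7 species, ln S = 1.94591, so J = 1.93468/1.94591 = 0.99423, i.e. 0.994 to 3 decimal places.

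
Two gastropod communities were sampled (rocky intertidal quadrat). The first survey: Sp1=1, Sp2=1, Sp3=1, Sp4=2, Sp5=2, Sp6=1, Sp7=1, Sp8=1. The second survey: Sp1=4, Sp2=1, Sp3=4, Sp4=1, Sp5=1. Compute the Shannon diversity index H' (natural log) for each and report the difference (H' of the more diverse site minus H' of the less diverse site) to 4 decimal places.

The first survey: N=10, proportions 0.1, 0.1, 0.1, 0.2, 0.2, 0.1, 0.1, 0.1, giving H' = 2.025326 (working shown to 6 dp, full precision carried).
The second survey: N=11, proportions 0.363636, 0.090909, 0.363636, 0.090909, 0.090909, giving H' = 1.389681.
Difference = |2.025326 − 1.389681| = 0.635645, i.e. 0.6356 to 4 decimal places.

0.6356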